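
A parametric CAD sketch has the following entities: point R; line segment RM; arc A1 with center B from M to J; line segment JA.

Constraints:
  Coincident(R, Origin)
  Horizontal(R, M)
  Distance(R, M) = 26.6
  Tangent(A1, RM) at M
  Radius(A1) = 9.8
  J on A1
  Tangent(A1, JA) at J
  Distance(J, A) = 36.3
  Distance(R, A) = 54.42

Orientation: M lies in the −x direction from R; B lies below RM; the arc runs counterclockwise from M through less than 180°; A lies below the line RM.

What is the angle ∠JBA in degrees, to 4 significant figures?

74.89°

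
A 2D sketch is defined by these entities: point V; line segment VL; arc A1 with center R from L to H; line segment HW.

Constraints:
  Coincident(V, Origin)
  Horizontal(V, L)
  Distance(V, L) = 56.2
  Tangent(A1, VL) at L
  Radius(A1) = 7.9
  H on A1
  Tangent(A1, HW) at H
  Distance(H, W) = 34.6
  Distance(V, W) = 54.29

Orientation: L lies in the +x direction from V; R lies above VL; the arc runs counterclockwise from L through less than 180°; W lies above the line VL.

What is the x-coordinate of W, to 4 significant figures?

38.26

Checks: V.y = 0.00, L.y = 0.00 ✓; |RH| = 7.900 ✓; ∠(RH, HW) = 90.00° ✓; |HW| = 34.60 ✓; |VW| = 54.29 ✓.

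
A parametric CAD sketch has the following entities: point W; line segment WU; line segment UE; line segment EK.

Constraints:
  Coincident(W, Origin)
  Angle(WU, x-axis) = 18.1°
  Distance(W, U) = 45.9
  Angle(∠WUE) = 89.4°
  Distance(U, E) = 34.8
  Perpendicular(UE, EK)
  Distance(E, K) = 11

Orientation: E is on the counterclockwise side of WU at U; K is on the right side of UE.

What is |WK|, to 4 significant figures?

66.45

W is at the origin; WU runs at 18.1° with length 45.9, so U = 45.9·(cos 18.1°, sin 18.1°) = (43.63, 14.26). ∠WUE = 89.4°, so UE runs at 18.1° + (180° − 89.4°) = 108.7° from the x-axis; with |UE| = 34.8, E = U + 34.8·(cos 108.7°, sin 108.7°) = (32.47, 47.22). The perpendicularity gives EK at right angles to UE; with |EK| = 11.0 on the right of UE, K = E + 11.0·(0.9472, 0.3206) = (42.89, 50.75). Then |WK| = |K − W| = 66.45.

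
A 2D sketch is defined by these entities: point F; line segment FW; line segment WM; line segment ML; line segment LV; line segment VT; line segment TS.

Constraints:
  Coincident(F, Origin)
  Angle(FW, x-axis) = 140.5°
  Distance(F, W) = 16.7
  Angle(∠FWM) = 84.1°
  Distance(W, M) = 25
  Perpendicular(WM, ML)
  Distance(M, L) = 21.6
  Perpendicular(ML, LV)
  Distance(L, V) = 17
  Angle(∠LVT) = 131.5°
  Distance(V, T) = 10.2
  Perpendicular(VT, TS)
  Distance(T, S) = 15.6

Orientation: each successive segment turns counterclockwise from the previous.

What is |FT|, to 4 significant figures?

2.693

F is at the origin; FW runs at 140.5° with length 16.7, so W = (-12.89, 10.62). ∠FWM = 84.1° gives WM at -123.6° from the x-axis; with |WM| = 25.0, M = (-26.72, -10.20). WM ⟂ ML, so ML runs at -33.60°; with |ML| = 21.6, L = (-8.730, -22.15). ML ⟂ LV, so LV runs at 56.40°; with |LV| = 17.0, V = (0.6778, -7.994). ∠LVT = 131.5° gives VT at 104.9° from the x-axis; with |VT| = 10.2, T = (-1.945, 1.863). Then |FT| = |T − F| = 2.693.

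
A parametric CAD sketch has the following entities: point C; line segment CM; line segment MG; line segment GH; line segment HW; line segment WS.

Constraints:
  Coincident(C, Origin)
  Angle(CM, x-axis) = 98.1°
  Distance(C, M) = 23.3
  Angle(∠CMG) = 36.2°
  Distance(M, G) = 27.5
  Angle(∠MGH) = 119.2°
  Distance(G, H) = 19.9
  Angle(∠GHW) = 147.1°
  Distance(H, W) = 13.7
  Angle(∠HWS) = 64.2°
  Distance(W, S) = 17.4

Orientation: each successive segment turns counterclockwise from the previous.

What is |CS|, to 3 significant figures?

9.03

C is at the origin; CM runs at 98.1° with length 23.3, so M = (-3.28, 23.1). ∠CMG = 36.2° gives MG at -118° from the x-axis; with |MG| = 27.5, G = (-16.2, -1.19). ∠MGH = 119.2° gives GH at -57.3° from the x-axis; with |GH| = 19.9, H = (-5.49, -17.9). ∠GHW = 147.1° gives HW at -24.4° from the x-axis; with |HW| = 13.7, W = (6.99, -23.6). ∠HWS = 64.2° gives WS at 91.4° from the x-axis; with |WS| = 17.4, S = (6.57, -6.20). Then |CS| = |S − C| = 9.03.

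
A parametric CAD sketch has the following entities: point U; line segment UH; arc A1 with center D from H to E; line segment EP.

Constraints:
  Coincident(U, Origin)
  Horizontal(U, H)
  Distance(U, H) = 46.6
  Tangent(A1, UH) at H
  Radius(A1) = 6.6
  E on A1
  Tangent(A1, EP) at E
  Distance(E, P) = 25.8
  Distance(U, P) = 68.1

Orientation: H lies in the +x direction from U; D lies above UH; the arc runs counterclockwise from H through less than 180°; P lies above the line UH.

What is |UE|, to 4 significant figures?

52.95

U is at the origin; U and H share the same y with |UH| = 46.6 and H on the +x side, so H = (46.60, 0.000). Since A1 is tangent to UH there, DH ⟂ UH, so D = H + (0, 6.6) = (46.60, 6.600). Since DE ⟂ EP (tangency), |DP| = √(6.6² + 25.8²) = 26.63 regardless of where E sits on A1. So P lies on both circle(U, 68.1) and circle(D, 26.63); the above-UH intersection is P = (61.90, 28.40). E is the foot of the tangent from P: E = (52.77, 4.267).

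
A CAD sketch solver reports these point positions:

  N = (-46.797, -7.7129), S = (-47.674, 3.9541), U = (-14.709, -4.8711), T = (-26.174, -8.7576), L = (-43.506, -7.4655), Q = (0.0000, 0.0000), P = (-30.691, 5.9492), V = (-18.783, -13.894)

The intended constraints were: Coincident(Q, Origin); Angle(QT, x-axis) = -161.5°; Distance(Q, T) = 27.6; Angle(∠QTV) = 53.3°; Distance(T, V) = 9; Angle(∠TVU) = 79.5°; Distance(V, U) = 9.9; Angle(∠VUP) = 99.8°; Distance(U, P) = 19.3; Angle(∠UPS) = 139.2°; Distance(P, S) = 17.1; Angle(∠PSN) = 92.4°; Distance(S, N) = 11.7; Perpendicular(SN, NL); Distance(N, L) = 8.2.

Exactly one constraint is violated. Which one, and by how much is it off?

Distance(N, L) = 8.2 — off by 4.90.

Q = (0.00, 0.00) ✓; QT at -161.5° ✓; |QT| = 27.60 ✓; ∠QTV = 53.30° ✓; |TV| = 9.001 ✓; ∠TVU = 79.50° ✓; |VU| = 9.900 ✓; ∠VUP = 99.80° ✓; |UP| = 19.30 ✓; ∠UPS = 139.2° ✓; |PS| = 17.10 ✓; ∠PSN = 92.40° ✓; |SN| = 11.70 ✓; ∠(SN, NL) = 90.00° ✓; |NL| = 3.300 ✗.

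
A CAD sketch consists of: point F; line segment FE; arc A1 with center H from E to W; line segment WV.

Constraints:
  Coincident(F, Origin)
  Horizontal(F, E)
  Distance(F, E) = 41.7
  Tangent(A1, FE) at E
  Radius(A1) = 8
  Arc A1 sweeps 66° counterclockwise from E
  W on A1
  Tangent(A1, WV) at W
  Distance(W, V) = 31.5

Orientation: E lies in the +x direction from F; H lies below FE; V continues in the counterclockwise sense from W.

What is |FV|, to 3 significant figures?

39.9

F is at the origin; FE is horizontal with |FE| = 41.7 and E on the +x side, so E = (41.7, 0.00). A1 meets FE tangentially, so HE is at right angles to FE, so H = E + (0, -8) = (41.7, -8.00). On A1, E sits at bearing 90° from H; a 66° counterclockwise sweep puts W at bearing 156°, so W = H + 8.0·(cos 156°, sin 156°) = (34.4, -4.75). The tangent condition forces HW to be normal to WV, so WV runs along (−sin 156°, cos 156°); with |WV| = 31.5, V = (21.6, -33.5). Then |FV| = |V − F| = 39.9.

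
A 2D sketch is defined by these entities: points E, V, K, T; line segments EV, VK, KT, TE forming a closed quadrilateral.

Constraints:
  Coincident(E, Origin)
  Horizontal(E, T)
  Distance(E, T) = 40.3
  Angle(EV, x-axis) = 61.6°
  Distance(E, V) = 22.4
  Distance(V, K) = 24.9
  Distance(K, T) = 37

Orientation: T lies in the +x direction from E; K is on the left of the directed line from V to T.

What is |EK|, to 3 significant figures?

46.4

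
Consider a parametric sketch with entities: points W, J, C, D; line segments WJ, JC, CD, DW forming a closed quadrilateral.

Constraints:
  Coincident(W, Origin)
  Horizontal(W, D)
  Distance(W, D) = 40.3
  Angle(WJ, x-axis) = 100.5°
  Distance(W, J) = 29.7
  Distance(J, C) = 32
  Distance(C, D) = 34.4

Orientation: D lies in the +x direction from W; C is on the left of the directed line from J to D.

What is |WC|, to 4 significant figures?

41.18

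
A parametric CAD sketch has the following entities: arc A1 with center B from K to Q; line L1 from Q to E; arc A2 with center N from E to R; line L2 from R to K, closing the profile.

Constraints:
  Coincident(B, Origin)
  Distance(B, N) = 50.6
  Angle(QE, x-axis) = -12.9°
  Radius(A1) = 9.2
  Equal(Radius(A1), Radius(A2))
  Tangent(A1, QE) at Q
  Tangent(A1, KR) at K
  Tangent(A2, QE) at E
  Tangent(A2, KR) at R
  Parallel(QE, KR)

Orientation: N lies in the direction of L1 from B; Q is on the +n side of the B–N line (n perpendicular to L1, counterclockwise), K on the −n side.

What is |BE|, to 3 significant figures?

51.4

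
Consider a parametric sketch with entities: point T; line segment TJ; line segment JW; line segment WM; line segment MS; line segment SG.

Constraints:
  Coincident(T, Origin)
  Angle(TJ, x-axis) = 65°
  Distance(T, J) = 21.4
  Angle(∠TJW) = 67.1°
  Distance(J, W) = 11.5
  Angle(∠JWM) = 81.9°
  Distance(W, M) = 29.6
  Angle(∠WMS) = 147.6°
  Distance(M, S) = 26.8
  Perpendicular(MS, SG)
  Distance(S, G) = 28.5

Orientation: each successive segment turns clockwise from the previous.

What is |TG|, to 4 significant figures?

41.68

∠WMS = 147.6° gives MS at -178.4° from the x-axis; with |MS| = 26.8, S = (-34.58, -6.438). The perpendicularity gives SG at right angles to MS, so SG runs at 91.60°; with |SG| = 28.5, G = (-35.37, 22.05). Then |TG| = |G − T| = 41.68.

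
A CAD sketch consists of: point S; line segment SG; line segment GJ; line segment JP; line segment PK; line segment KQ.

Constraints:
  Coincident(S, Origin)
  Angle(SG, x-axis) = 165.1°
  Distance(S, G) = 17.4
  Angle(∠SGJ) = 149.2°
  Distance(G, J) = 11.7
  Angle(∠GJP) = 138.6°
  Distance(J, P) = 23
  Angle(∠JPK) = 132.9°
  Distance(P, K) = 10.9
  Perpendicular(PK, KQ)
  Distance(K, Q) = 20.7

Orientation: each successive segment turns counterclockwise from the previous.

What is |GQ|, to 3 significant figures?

28.0

∠JPK = 132.9° gives PK at -75.6° from the x-axis; with |PK| = 10.9, K = (-37.8, -28.6). PK is perpendicular to KQ, so KQ runs at 14.4°; with |KQ| = 20.7, Q = (-17.7, -23.5). Then |GQ| = |Q − G| = 28.0.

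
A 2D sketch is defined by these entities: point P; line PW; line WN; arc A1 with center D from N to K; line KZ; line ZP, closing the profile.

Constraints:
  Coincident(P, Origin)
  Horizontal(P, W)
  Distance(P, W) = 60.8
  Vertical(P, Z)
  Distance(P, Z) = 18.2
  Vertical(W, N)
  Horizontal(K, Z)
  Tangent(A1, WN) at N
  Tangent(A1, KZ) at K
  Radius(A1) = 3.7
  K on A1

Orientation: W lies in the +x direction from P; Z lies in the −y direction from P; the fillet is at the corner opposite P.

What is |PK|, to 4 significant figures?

59.93

P is at the origin; P and W share the same y with |PW| = 60.8 and W on the +x side, so W = (60.80, 0.000). PZ is vertical with |PZ| = 18.2 and Z on the −y side, so Z = (0.000, -18.20). The virtual corner opposite P is at (60.80, -18.20). The tangent condition forces DN to be normal to WN and the tangent condition forces DK to be normal to KZ, with radius 3.7, so the center D sits 3.7 in from both sides at D = (57.10, -14.50). That places the tangent points at N = (60.80, -14.50) on WN and K = (57.10, -18.20) on KZ. Then |PK| = |K − P| = 59.93.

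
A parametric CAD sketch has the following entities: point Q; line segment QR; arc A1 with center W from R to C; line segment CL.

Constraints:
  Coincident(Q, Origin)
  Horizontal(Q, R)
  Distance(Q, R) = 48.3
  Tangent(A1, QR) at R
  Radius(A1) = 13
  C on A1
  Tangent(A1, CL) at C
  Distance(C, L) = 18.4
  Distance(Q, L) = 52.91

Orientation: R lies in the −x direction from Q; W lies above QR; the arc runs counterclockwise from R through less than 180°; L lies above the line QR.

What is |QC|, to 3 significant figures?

39.3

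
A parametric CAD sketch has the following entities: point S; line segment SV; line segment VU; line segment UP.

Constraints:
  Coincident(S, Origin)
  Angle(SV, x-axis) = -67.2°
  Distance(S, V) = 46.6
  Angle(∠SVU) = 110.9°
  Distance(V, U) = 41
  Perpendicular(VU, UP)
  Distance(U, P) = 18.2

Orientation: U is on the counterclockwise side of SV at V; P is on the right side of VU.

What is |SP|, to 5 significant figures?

84.449

S is at the origin; SV runs at -67.2° with length 46.6, so V = 46.6·(cos -67.2°, sin -67.2°) = (18.058, -42.959). ∠SVU = 110.9°, so VU runs at -67.2° + (180° − 110.9°) = 1.9000° from the x-axis; with |VU| = 41.0, U = V + 41.0·(cos 1.9000°, sin 1.9000°) = (59.036, -41.599). The perpendicularity gives UP at right angles to VU; with |UP| = 18.2 on the right of VU, P = U + 18.2·(0.033155, -0.99945) = (59.639, -59.789). Then |SP| = |P − S| = 84.449.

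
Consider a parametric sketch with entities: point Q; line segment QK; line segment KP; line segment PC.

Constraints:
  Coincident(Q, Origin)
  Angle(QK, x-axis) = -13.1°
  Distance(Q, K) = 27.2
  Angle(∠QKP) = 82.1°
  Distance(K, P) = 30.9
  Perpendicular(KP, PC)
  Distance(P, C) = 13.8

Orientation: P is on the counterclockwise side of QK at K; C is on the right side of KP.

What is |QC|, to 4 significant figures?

48.97

Q is at the origin; QK runs at -13.1° with length 27.2, so K = 27.2·(cos -13.1°, sin -13.1°) = (26.49, -6.165). ∠QKP = 82.1°, so KP runs at -13.1° + (180° − 82.1°) = 84.80° from the x-axis; with |KP| = 30.9, P = K + 30.9·(cos 84.80°, sin 84.80°) = (29.29, 24.61). KP is perpendicular to PC; with |PC| = 13.8 on the right of KP, C = P + 13.8·(0.9959, -0.09063) = (43.04, 23.36). Then |QC| = |C − Q| = 48.97.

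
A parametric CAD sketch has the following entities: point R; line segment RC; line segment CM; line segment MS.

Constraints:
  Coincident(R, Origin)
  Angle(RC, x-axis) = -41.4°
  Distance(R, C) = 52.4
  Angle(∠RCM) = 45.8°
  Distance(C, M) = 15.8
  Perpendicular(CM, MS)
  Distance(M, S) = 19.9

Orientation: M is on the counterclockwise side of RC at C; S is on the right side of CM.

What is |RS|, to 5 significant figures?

61.091

R is at the origin; RC runs at -41.4° with length 52.4, so C = 52.4·(cos -41.4°, sin -41.4°) = (39.306, -34.653). ∠RCM = 45.8°, so CM runs at -41.4° + (180° − 45.8°) = 92.800° from the x-axis; with |CM| = 15.8, M = C + 15.8·(cos 92.800°, sin 92.800°) = (38.534, -18.872). CM is perpendicular to MS; with |MS| = 19.9 on the right of CM, S = M + 19.9·(0.99881, 0.048850) = (58.410, -17.899). Then |RS| = |S − R| = 61.091.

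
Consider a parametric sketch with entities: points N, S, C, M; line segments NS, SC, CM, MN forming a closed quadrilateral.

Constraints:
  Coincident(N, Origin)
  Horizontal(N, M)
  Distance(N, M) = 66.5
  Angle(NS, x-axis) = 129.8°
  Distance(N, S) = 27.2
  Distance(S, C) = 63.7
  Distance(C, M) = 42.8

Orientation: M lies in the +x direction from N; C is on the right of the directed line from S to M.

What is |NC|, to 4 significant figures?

36.95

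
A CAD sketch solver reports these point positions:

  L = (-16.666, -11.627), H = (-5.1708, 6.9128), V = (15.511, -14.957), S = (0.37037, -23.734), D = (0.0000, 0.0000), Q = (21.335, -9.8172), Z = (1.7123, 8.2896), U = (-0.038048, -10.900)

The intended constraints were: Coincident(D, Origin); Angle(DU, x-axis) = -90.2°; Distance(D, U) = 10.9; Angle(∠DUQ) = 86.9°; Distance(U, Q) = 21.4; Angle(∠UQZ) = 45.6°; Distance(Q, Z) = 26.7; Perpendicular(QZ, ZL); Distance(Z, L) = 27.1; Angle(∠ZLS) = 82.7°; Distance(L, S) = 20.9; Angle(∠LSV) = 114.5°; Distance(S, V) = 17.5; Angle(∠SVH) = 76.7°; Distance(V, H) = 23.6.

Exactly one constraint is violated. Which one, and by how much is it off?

Distance(V, H) = 23.6 — off by 6.50.

D = (0.00, 0.00) ✓; DU at -90.20° ✓; |DU| = 10.90 ✓; ∠DUQ = 86.90° ✓; |UQ| = 21.40 ✓; ∠UQZ = 45.60° ✓; |QZ| = 26.70 ✓; ∠(QZ, ZL) = 90.00° ✓; |ZL| = 27.10 ✓; ∠ZLS = 82.70° ✓; |LS| = 20.90 ✓; ∠LSV = 114.5° ✓; |SV| = 17.50 ✓; ∠SVH = 76.70° ✓; |VH| = 30.10 ✗.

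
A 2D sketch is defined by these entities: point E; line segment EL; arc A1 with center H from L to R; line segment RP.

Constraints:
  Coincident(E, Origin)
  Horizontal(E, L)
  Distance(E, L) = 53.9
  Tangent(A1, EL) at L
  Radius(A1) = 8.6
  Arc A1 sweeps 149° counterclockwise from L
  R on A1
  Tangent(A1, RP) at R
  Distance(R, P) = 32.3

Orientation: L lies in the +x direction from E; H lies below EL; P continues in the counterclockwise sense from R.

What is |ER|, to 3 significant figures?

52.0

E is at the origin; E and L share the same y with |EL| = 53.9 and L on the +x side, so L = (53.9, 0.00). Since A1 is tangent to EL there, HL ⟂ EL, so H = L + (0, -8.6) = (53.9, -8.60). On A1, L sits at bearing 90° from H; a 149° counterclockwise sweep puts R at bearing 239°, so R = H + 8.6·(cos 239°, sin 239°) = (49.5, -16.0). Then |ER| = |R − E| = 52.0.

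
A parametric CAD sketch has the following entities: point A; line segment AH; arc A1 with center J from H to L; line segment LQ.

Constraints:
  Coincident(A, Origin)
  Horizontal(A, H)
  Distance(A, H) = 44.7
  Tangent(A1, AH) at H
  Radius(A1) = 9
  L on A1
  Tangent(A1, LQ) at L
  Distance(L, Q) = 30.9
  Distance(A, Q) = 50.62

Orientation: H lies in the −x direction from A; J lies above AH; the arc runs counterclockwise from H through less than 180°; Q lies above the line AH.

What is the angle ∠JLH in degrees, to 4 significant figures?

48.00°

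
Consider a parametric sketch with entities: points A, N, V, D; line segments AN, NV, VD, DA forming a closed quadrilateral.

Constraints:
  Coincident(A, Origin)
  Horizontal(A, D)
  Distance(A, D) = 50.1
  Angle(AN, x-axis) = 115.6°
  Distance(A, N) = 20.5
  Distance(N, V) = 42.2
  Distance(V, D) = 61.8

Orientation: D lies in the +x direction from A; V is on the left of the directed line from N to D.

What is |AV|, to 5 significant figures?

54.659

A is at the origin; AD is horizontal with |AD| = 50.1 and D in +x, so D = (50.1, 0). AN runs at 115.6° with |AN| = 20.5, so N = (-8.8578, 18.488). V is determined by |NV| = 42.2 and |VD| = 61.8 together: it lies at the intersection of circle(N, 42.2) and circle(D, 61.8). With |ND| = 61.788, the foot of the radical line on ND is 14.399 from N and the perpendicular offset is √(42.2² − 14.399²) = 39.667. Taking the left-of-ND solution: V = (16.751, 52.029).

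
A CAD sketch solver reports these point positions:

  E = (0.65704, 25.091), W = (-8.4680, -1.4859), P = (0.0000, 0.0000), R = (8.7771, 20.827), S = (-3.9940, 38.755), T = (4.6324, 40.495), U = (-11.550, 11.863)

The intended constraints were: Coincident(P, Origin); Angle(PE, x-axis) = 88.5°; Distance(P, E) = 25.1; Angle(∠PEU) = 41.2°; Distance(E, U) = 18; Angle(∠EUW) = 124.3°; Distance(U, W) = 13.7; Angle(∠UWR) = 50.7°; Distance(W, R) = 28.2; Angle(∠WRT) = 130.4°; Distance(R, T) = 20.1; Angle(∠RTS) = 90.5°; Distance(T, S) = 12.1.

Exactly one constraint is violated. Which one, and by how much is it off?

Distance(T, S) = 12.1 — off by 3.30.

P = (0.00, 0.00) ✓; PE at 88.50° ✓; |PE| = 25.10 ✓; ∠PEU = 41.20° ✓; |EU| = 18.00 ✓; ∠EUW = 124.3° ✓; |UW| = 13.70 ✓; ∠UWR = 50.70° ✓; |WR| = 28.20 ✓; ∠WRT = 130.4° ✓; |RT| = 20.10 ✓; ∠RTS = 90.50° ✓; |TS| = 8.800 ✗.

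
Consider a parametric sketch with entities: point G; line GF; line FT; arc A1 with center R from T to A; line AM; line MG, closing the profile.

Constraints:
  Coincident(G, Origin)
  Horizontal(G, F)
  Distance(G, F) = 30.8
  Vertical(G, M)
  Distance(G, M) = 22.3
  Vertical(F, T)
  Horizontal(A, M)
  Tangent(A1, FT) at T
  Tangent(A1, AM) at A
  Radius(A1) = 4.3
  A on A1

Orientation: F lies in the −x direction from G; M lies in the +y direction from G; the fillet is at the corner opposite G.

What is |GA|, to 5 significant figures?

34.634

The virtual corner opposite G is at (-30.800, 22.300). Tangency of A1 to FT means the radius RT is perpendicular to FT and A1 meets AM tangentially, so RA is at right angles to AM, with radius 4.3, so the center R sits 4.3 in from both sides at R = (-26.500, 18.000). That places the tangent points at T = (-30.800, 18.000) on FT and A = (-26.500, 22.300) on AM. Then |GA| = |A − G| = 34.634.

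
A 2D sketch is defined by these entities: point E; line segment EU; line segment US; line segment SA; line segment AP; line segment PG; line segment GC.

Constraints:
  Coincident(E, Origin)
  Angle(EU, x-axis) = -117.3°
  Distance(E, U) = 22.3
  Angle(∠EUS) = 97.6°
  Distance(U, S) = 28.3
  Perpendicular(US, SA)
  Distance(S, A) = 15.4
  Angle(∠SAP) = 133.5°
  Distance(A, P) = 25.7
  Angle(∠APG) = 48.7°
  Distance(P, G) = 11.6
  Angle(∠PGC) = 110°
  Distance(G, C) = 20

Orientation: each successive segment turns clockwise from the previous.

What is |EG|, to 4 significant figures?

12.18

E is at the origin; EU runs at -117.3° with length 22.3, so U = (-10.23, -19.82). ∠EUS = 97.6° gives US at 160.3° from the x-axis; with |US| = 28.3, S = (-36.87, -10.28). The perpendicularity gives SA at right angles to US, so SA runs at 70.30°; with |SA| = 15.4, A = (-31.68, 4.222). ∠SAP = 133.5° gives AP at 23.80° from the x-axis; with |AP| = 25.7, P = (-8.166, 14.59). ∠APG = 48.7° gives PG at -107.5° from the x-axis; with |PG| = 11.6, G = (-11.65, 3.530). Then |EG| = |G − E| = 12.18.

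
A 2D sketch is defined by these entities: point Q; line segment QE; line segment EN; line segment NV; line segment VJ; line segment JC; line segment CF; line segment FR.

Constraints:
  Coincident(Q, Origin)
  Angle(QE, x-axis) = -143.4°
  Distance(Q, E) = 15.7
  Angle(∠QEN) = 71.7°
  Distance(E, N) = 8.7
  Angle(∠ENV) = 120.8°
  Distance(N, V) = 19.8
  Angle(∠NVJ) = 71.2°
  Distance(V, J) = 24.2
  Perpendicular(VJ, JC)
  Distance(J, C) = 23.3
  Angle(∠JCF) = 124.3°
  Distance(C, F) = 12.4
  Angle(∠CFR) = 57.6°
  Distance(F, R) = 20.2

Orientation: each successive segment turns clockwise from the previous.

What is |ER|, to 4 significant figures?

10.58

Q is at the origin; QE runs at -143.4° with length 15.7, so E = (-12.60, -9.361). ∠QEN = 71.7° gives EN at 108.3° from the x-axis; with |EN| = 8.7, N = (-15.34, -1.101). ∠ENV = 120.8° gives NV at 49.10° from the x-axis; with |NV| = 19.8, V = (-2.372, 13.87). ∠NVJ = 71.2° gives VJ at -59.70° from the x-axis; with |VJ| = 24.2, J = (9.837, -7.029). VJ ⟂ JC, so JC runs at -149.7°; with |JC| = 23.3, C = (-10.28, -18.78). ∠JCF = 124.3° gives CF at 154.6° from the x-axis; with |CF| = 12.4, F = (-21.48, -13.47). ∠CFR = 57.6° gives FR at 32.20° from the x-axis; with |FR| = 20.2, R = (-4.388, -2.702). Then |ER| = |R − E| = 10.58.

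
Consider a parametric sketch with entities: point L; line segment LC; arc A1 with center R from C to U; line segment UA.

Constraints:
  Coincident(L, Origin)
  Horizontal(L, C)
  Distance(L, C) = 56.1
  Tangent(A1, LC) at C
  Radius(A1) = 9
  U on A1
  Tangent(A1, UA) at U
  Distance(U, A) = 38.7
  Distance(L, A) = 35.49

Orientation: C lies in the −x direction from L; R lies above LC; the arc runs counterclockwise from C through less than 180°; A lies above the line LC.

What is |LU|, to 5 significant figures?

50.110

Checks: ∠(RC, CL) = 90.00° ✓; |RC| = 9.000 ✓; |RU| = 9.000 ✓; ∠(RU, UA) = 90.00° ✓; |UA| = 38.70 ✓; |LA| = 35.49 ✓.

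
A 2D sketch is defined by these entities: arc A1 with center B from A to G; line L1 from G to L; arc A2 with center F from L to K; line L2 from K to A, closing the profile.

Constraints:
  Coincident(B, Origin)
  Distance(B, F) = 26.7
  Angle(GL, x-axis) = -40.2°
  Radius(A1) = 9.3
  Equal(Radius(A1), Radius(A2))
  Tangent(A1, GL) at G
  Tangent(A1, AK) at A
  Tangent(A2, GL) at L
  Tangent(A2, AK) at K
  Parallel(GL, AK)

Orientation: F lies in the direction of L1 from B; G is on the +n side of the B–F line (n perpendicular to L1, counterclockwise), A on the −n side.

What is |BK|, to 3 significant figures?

28.3

Tangency of A1 to both parallel lines with radius 9.3 puts G and A at B ± 9.3·n: G = (6.00, 7.10), A = (-6.00, -7.10). Equal radii place L and K the same way about F: L = F + 9.3·n = (26.4, -10.1), K = F − 9.3·n = (14.4, -24.3). Then |BK| = |K − B| = 28.3.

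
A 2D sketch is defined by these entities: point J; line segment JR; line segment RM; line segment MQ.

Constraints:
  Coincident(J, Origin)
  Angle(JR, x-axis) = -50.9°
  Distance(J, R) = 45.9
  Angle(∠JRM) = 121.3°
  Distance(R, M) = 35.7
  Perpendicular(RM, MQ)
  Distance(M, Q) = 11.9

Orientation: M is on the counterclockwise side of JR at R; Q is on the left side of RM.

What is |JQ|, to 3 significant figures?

65.5

J is at the origin; JR runs at -50.9° with length 45.9, so R = 45.9·(cos -50.9°, sin -50.9°) = (28.9, -35.6). ∠JRM = 121.3°, so RM runs at -50.9° + (180° − 121.3°) = 7.80° from the x-axis; with |RM| = 35.7, M = R + 35.7·(cos 7.80°, sin 7.80°) = (64.3, -30.8). RM ⟂ MQ; with |MQ| = 11.9 on the left of RM, Q = M + 11.9·(-0.136, 0.991) = (62.7, -19.0). Then |JQ| = |Q − J| = 65.5.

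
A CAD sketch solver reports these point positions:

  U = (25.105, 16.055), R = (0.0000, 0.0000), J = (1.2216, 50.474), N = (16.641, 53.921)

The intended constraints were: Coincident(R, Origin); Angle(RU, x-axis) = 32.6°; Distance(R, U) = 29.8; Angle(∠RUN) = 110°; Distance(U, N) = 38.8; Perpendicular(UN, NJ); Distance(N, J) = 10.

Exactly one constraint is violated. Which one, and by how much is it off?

Distance(N, J) = 10 — off by 5.80.

R = (0.00, 0.00) ✓; RU at 32.60° ✓; |RU| = 29.80 ✓; ∠RUN = 110.0° ✓; |UN| = 38.80 ✓; ∠(UN, NJ) = 90.00° ✓; |NJ| = 15.80 ✗.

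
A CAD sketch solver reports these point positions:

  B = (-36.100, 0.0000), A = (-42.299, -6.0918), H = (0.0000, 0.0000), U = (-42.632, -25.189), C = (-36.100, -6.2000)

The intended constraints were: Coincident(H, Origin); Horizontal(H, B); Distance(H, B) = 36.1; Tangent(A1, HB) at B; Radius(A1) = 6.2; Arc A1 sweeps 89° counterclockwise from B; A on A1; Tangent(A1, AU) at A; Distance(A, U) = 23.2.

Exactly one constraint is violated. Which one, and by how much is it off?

Distance(A, U) = 23.2 — off by 4.10.

H = (0.00, 0.00) ✓; H.y = 0.00, B.y = 0.00 ✓; |HB| = 36.10 ✓; ∠(CB, BH) = 90.00° ✓; |CB| = 6.200 ✓; bearing(C→A) − bearing(C→B) = 89.00° ✓; |CA| = 6.200 ✓; ∠(CA, AU) = 90.00° ✓; |AU| = 19.10 ✗.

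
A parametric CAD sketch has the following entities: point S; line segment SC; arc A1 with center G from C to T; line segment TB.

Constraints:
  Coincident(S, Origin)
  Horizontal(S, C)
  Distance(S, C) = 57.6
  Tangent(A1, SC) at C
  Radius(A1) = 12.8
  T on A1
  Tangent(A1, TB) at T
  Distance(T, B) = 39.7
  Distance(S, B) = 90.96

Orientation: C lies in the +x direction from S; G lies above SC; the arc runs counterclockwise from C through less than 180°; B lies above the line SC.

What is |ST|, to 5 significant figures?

71.139

S is at the origin; SC is horizontal with |SC| = 57.6 and C on the +x side, so C = (57.600, 0.0000). A1 meets SC tangentially, so GC is at right angles to SC, so G = C + (0, 12.8) = (57.600, 12.800). Since GT ⟂ TB (tangency), |GB| = √(12.8² + 39.7²) = 41.712 regardless of where T sits on A1. So B lies on both circle(S, 90.96) and circle(G, 41.712); the above-SC intersection is B = (75.749, 50.357). T is the foot of the tangent from B: T = (70.278, 11.036).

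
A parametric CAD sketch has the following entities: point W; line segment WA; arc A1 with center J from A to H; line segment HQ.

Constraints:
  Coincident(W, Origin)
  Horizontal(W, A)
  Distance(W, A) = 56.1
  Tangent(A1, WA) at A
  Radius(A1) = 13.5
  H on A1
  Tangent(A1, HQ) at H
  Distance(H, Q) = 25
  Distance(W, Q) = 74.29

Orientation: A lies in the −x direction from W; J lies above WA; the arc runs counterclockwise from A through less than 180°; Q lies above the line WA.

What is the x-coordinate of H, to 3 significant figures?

-45.7

W is at the origin; WA is horizontal with |WA| = 56.1 and A on the −x side, so A = (-56.1, 0.00). Since A1 is tangent to WA there, JA ⟂ WA, so J = A + (0, 13.5) = (-56.1, 13.5). Since JH ⟂ HQ (tangency), |JQ| = √(13.5² + 25.0²) = 28.4 regardless of where H sits on A1. So Q lies on both circle(W, 74.29) and circle(J, 28.4); the above-WA intersection is Q = (-61.7, 41.4). H is the foot of the tangent from Q: H = (-45.7, 22.1).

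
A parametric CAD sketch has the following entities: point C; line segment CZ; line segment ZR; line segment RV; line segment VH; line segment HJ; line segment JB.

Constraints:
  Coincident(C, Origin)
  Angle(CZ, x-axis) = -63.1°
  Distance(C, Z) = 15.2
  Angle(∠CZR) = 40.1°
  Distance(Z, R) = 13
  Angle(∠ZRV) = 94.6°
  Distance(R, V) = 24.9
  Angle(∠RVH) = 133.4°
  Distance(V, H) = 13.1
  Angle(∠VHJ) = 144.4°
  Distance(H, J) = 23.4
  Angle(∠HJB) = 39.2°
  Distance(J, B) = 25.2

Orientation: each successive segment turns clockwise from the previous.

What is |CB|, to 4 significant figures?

16.11

∠VHJ = 144.4° gives HJ at -10.60° from the x-axis; with |HJ| = 23.4, J = (37.64, 16.38). ∠HJB = 39.2° gives JB at -151.4° from the x-axis; with |JB| = 25.2, B = (15.52, 4.320). Then |CB| = |B − C| = 16.11.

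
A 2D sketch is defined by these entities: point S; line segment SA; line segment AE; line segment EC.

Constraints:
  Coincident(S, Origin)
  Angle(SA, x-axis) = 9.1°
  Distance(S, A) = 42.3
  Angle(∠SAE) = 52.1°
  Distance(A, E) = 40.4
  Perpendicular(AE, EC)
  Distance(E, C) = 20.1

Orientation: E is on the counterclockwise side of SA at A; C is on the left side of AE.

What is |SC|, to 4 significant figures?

19.60

∠SAE = 52.1°, so AE runs at 9.1° + (180° − 52.1°) = 137.0° from the x-axis; with |AE| = 40.4, E = A + 40.4·(cos 137.0°, sin 137.0°) = (12.22, 34.24). AE ⟂ EC; with |EC| = 20.1 on the left of AE, C = E + 20.1·(-0.6820, -0.7314) = (-1.487, 19.54). Then |SC| = |C − S| = 19.60.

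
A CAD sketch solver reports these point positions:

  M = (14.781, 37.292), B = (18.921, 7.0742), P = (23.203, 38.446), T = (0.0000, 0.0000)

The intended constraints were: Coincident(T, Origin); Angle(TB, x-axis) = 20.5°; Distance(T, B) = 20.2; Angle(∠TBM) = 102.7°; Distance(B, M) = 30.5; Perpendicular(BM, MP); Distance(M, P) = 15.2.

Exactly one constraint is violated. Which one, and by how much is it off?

Distance(M, P) = 15.2 — off by 6.70.

T = (0.00, 0.00) ✓; TB at 20.50° ✓; |TB| = 20.20 ✓; ∠TBM = 102.7° ✓; |BM| = 30.50 ✓; ∠(BM, MP) = 90.00° ✓; |MP| = 8.501 ✗.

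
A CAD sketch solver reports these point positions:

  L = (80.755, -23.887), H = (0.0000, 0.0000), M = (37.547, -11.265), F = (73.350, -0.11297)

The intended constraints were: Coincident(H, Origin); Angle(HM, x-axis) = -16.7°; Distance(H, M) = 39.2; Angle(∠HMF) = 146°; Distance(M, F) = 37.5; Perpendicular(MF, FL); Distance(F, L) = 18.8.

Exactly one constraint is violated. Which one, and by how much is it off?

Distance(F, L) = 18.8 — off by 6.10.

H = (0.00, 0.00) ✓; HM at -16.70° ✓; |HM| = 39.20 ✓; ∠HMF = 146.0° ✓; |MF| = 37.50 ✓; ∠(MF, FL) = 90.00° ✓; |FL| = 24.90 ✗.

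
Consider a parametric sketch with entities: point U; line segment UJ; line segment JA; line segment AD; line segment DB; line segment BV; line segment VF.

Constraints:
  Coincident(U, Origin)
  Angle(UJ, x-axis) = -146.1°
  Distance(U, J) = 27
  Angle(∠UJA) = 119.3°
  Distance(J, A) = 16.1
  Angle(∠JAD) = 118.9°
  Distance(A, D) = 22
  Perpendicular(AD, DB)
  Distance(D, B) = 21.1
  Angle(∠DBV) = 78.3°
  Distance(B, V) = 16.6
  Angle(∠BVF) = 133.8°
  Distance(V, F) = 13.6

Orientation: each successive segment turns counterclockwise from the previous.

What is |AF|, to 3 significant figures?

6.39

U is at the origin; UJ runs at -146.1° with length 27.0, so J = (-22.4, -15.1). ∠UJA = 119.3° gives JA at -85.4° from the x-axis; with |JA| = 16.1, A = (-21.1, -31.1). ∠JAD = 118.9° gives AD at -24.3° from the x-axis; with |AD| = 22.0, D = (-1.07, -40.2). AD is perpendicular to DB, so DB runs at 65.7°; with |DB| = 21.1, B = (7.61, -20.9). ∠DBV = 78.3° gives BV at 167° from the x-axis; with |BV| = 16.6, V = (-8.59, -17.3). ∠BVF = 133.8° gives VF at -146° from the x-axis; with |VF| = 13.6, F = (-19.9, -24.8). Then |AF| = |F − A| = 6.39.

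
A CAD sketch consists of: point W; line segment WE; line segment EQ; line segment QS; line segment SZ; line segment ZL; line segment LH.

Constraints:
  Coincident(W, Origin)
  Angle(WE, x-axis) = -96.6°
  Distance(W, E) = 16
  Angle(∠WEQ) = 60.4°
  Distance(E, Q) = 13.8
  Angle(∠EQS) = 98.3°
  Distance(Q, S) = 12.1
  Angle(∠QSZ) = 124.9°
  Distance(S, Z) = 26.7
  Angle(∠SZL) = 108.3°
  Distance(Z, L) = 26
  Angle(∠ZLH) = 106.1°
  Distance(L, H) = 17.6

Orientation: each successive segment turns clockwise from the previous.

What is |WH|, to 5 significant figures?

33.614

∠SZL = 108.3° gives ZL at -64.700° from the x-axis; with |ZL| = 26.0, L = (30.299, -17.302). ∠ZLH = 106.1° gives LH at -138.60° from the x-axis; with |LH| = 17.6, H = (17.097, -28.941). Then |WH| = |H − W| = 33.614.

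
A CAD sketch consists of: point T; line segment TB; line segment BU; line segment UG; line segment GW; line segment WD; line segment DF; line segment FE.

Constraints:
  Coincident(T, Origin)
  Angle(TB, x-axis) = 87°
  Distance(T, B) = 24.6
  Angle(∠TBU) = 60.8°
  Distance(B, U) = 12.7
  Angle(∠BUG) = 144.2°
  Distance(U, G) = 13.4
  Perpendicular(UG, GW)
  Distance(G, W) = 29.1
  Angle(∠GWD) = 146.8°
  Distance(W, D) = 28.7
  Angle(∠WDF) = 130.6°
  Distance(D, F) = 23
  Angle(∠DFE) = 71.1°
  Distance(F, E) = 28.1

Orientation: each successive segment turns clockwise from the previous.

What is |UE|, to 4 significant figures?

34.58

∠WDF = 130.6° gives DF at 119.4° from the x-axis; with |DF| = 23.0, F = (-49.37, 20.09). ∠DFE = 71.1° gives FE at 10.50° from the x-axis; with |FE| = 28.1, E = (-21.74, 25.21). Then |UE| = |E − U| = 34.58.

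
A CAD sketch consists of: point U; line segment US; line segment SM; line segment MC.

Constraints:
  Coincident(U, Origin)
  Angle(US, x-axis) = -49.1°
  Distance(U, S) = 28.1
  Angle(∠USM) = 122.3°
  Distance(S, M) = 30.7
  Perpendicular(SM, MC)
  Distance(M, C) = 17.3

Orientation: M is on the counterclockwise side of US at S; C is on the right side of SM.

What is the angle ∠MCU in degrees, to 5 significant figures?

48.076°

U is at the origin; US runs at -49.1° with length 28.1, so S = 28.1·(cos -49.1°, sin -49.1°) = (18.398, -21.239). ∠USM = 122.3°, so SM runs at -49.1° + (180° − 122.3°) = 8.6000° from the x-axis; with |SM| = 30.7, M = S + 30.7·(cos 8.6000°, sin 8.6000°) = (48.753, -16.649). SM ⟂ MC; with |MC| = 17.3 on the right of SM, C = M + 17.3·(0.14954, -0.98876) = (51.340, -33.754). Then cos ∠MCU = CM·CU / (|CM||CU|), giving 48.076°.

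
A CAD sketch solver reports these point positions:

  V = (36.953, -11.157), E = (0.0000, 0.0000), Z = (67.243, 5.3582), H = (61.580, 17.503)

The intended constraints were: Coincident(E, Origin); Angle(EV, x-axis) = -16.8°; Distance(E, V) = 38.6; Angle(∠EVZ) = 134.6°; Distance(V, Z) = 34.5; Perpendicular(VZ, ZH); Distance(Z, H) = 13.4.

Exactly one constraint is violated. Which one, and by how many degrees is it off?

Perpendicular(VZ, ZH) — off by 3.60°.

E = (0.00, 0.00) ✓; EV at -16.80° ✓; |EV| = 38.60 ✓; ∠EVZ = 134.6° ✓; |VZ| = 34.50 ✓; ∠(VZ, ZH) = 86.40° ✗; |ZH| = 13.40 ✓.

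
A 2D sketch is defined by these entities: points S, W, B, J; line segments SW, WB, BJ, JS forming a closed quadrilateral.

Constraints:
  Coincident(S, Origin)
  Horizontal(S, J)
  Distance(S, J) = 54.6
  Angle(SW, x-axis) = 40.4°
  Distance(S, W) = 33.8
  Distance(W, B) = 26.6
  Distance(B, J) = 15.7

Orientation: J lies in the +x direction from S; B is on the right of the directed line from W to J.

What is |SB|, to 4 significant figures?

38.96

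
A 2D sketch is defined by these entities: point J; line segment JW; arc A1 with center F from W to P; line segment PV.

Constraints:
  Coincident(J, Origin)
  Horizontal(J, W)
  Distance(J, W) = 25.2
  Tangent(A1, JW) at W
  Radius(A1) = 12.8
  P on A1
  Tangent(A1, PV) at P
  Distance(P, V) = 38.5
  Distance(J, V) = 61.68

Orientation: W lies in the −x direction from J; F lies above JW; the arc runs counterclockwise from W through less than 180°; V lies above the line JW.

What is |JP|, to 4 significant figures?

23.35

J is at the origin; J and W share the same y with |JW| = 25.2 and W on the −x side, so W = (-25.20, 0.000). A1 meets JW tangentially, so FW is at right angles to JW, so F = W + (0, 12.8) = (-25.20, 12.80). Since FP ⟂ PV (tangency), |FV| = √(12.8² + 38.5²) = 40.57 regardless of where P sits on A1. So V lies on both circle(J, 61.68) and circle(F, 40.57); the above-JW intersection is V = (-31.84, 52.82). P is the foot of the tangent from V: P = (-13.88, 18.77).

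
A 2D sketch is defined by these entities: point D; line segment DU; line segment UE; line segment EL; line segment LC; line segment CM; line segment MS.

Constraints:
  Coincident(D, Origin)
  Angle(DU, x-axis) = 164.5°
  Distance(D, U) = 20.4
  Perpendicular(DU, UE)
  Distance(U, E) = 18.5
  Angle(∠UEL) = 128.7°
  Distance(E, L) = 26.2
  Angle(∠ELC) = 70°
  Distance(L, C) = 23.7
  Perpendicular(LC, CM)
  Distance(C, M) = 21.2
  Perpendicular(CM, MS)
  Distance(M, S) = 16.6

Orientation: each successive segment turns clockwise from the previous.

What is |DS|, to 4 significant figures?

27.78

LC ⟂ CM, so CM runs at -176.8°; with |CM| = 21.2, M = (-10.48, 8.754). The perpendicularity gives MS at right angles to CM, so MS runs at 93.20°; with |MS| = 16.6, S = (-11.40, 25.33). Then |DS| = |S − D| = 27.78.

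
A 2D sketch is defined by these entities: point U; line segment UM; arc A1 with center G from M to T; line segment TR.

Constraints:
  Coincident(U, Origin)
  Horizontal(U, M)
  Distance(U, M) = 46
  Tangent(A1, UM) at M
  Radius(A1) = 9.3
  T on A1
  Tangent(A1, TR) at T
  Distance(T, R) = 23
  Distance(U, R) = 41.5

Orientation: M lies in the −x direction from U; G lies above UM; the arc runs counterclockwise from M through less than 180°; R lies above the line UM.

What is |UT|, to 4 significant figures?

37.70

Checks: ∠(GM, MU) = 90.00° ✓; |GM| = 9.300 ✓; |GT| = 9.300 ✓; ∠(GT, TR) = 90.00° ✓; |TR| = 23.00 ✓; |UR| = 41.50 ✓.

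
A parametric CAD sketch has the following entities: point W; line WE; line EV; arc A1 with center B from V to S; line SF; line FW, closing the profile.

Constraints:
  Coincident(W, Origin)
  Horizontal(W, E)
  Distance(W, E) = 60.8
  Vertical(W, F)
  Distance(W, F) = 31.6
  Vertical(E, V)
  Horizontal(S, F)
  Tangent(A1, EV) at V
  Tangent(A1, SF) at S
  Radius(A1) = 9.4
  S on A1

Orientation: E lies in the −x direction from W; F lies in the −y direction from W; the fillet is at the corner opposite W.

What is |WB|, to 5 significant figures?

55.989

W is at the origin; WE is horizontal with |WE| = 60.8 and E on the −x side, so E = (-60.800, 0.0000). WF is vertical with |WF| = 31.6 and F on the −y side, so F = (0.0000, -31.600). The virtual corner opposite W is at (-60.800, -31.600). The tangent condition forces BV to be normal to EV and since A1 is tangent to SF there, BS ⟂ SF, with radius 9.4, so the center B sits 9.4 in from both sides at B = (-51.400, -22.200). Then |WB| = |B − W| = 55.989.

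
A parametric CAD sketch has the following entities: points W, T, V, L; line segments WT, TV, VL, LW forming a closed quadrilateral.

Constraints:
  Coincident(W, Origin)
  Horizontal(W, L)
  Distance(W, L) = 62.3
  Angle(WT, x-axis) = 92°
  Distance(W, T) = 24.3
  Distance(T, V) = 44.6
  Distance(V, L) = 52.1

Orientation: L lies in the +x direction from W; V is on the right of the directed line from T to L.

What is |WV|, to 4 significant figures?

22.42

Checks: |TV| = 44.60 ✓; |VL| = 52.10 ✓.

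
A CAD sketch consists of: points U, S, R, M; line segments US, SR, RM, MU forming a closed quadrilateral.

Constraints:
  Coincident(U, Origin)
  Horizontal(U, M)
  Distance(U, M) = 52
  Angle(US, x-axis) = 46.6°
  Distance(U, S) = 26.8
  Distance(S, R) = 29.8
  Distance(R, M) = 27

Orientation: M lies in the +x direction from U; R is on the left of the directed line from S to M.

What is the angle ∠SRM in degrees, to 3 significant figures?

86.1°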